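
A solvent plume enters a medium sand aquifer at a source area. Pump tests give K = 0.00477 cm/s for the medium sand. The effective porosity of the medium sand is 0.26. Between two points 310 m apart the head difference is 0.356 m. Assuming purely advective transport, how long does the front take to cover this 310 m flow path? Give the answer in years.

Convert K: 0.00477 cm/s × 864 = 4.121 m/day.
Hydraulic gradient i = Δh / L = 0.356 / 310 = 0.001148.
Darcy flux q = K · i = 4.121 × 0.001148 = 0.004733 m/day.
Seepage velocity v = q / n_e = 0.004733 / 0.26 = 0.01820 m/day.
Travel time t = L / v = 310 / 0.01820 = 17030 days = 46.63 years.

46.6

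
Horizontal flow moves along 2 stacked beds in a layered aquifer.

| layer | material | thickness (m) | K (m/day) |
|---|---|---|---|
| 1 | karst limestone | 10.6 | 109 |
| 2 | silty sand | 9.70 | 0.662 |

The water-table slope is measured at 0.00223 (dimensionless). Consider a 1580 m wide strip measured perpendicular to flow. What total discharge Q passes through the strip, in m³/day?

4090

Flow is parallel to layering, so each bed carries its own Darcy discharge and the transmissivities add.
Σ(K_i·b_i) = 109×10.6 + 0.662×9.70 = 1162 m²/day.
Hydraulic gradient i = 0.00223.
Q = Σ(K_i·b_i) · W · i = 1162 × 1580 × 0.002230 = 4094 m³/day.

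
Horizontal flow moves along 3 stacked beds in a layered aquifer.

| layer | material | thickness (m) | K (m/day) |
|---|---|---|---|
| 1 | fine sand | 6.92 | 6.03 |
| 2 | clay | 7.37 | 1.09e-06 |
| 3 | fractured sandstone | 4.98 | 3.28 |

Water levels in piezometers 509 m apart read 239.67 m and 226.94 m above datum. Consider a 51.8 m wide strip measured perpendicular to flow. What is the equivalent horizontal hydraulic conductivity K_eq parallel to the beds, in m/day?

3.01

Flow is parallel to layering, so each bed carries its own Darcy discharge and the transmissivities add.
Σ(K_i·b_i) = 6.03×6.92 + 1.09e-06×7.37 + 3.28×4.98 = 58.06 m²/day.
Total thickness b = 19.27 m, so K_eq = Σ(K_i·b_i)/b = 3.013 m/day.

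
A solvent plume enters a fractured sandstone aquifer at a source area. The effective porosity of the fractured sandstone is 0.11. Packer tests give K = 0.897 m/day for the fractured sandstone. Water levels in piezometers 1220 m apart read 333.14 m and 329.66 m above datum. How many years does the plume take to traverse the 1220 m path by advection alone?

144

Hydraulic gradient i = (333.14 − 329.66) / 1220 = 3.48 / 1220 = 0.002852.
Darcy flux q = K · i = 0.8970 × 0.002852 = 0.002559 m/day.
Seepage velocity v = q / n_e = 0.002559 / 0.11 = 0.02326 m/day.
Travel time t = L / v = 1220 / 0.02326 = 52449 days = 143.6 years.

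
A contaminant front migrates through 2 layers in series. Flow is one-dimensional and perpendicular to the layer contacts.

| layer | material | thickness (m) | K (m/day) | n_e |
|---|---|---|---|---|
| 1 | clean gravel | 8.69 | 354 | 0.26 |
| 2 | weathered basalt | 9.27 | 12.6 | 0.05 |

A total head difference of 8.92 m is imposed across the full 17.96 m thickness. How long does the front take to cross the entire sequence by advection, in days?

With flow normal to the layers, continuity requires the same specific discharge q through every layer.
Σ(b_i/K_i) = 8.69/354 + 9.27/12.6 = 0.7603 d.
q = Δh / Σ(b_i/K_i) = 8.92 / 0.7603 = 11.73 m/day.
In each layer the seepage velocity is v_i = q/n_i, so the layer transit time is t_i = b_i·n_i / q:
  layer 1 (clean gravel): t_1 = 8.69 × 0.26 / 11.73 = 0.1926 d
  layer 2 (weathered basalt): t_2 = 9.27 × 0.05 / 11.73 = 0.03950 d
Total t = Σ t_i = 0.2321 days.

0.232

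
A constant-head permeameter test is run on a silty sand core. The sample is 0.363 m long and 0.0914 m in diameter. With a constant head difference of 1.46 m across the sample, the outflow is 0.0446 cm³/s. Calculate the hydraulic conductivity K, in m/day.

Cross-sectional area A = π·(d/2)² = π × (0.0914/2)² = 0.006561 m².
Convert discharge: 0.0446 cm³/s = 4.460e-08 m³/s.
Darcy's law rearranged: K = Q·L / (A·Δh) = 4.460e-08 × 0.363 / (0.006561 × 1.46) = 1.690e-06 m/s = 0.1460 m/day.

0.146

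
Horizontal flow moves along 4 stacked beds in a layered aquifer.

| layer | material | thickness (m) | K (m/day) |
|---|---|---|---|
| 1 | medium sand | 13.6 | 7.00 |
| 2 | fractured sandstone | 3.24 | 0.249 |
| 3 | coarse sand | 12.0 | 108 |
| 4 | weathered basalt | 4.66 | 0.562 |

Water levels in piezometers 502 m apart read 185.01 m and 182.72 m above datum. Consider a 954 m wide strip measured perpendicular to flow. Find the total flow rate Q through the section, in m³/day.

Flow is parallel to layering, so each bed carries its own Darcy discharge and the transmissivities add.
Σ(K_i·b_i) = 7.00×13.6 + 0.249×3.24 + 108×12.0 + 0.562×4.66 = 1395 m²/day.
Hydraulic gradient i = (185.01 − 182.72) / 502 = 2.29 / 502 = 0.004562.
Q = Σ(K_i·b_i) · W · i = 1395 × 954 × 0.004562 = 6069 m³/day.

6070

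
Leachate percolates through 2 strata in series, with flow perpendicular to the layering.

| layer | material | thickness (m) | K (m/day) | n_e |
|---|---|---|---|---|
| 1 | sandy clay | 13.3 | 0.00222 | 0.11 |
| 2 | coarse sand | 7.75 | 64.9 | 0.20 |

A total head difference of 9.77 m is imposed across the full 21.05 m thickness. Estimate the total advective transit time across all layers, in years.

With flow normal to the layers, continuity requires the same specific discharge q through every layer.
Σ(b_i/K_i) = 13.3/0.00222 + 7.75/64.9 = 5991 d.
q = Δh / Σ(b_i/K_i) = 9.77 / 5991 = 0.001631 m/day.
In each layer the seepage velocity is v_i = q/n_i, so the layer transit time is t_i = b_i·n_i / q:
  layer 1 (sandy clay): t_1 = 13.3 × 0.11 / 0.001631 = 897.1 d
  layer 2 (coarse sand): t_2 = 7.75 × 0.20 / 0.001631 = 950.5 d
Total t = Σ t_i = 1848 days = 5.058 years.

5.06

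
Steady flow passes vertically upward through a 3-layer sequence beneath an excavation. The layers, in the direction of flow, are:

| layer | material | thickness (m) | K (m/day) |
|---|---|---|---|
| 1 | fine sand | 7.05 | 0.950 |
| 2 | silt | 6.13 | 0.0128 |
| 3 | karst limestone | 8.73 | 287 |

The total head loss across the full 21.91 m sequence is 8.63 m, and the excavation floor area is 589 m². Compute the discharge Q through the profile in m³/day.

10.5

Flow is perpendicular to layering, so the layers act in series and the equivalent K is the thickness-weighted harmonic mean.
Total thickness L = 7.05 + 6.13 + 8.73 = 21.91 m.
Σ(b_i/K_i) = 7.05/0.950 + 6.13/0.0128 + 8.73/287 = 486.4 d.
K_eq = L / Σ(b_i/K_i) = 21.91 / 486.4 = 0.04505 m/day.
Q = K_eq · A · (Δh/L) = 0.04505 × 589 × (8.63/21.91) = 10.45 m³/day.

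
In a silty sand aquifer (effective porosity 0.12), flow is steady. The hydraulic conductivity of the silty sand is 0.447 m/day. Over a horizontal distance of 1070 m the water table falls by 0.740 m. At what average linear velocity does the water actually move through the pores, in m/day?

0.00258

Hydraulic gradient i = Δh / L = 0.740 / 1070 = 0.0006916.
Darcy flux q = K · i = 0.4470 × 0.0006916 = 0.0003091 m/day.
Seepage velocity v = q / n_e = 0.0003091 / 0.12 = 0.002576 m/day.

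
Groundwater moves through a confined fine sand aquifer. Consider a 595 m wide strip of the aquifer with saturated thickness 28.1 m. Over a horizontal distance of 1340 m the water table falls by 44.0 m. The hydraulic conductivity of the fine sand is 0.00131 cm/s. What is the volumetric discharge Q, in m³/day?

Convert K: 0.00131 cm/s × 864 = 1.132 m/day.
Cross-sectional area A = 595 × 28.1 = 16720 m².
Hydraulic gradient i = Δh / L = 44.0 / 1340 = 0.03284.
Darcy's law: Q = K · A · i = 1.132 × 16720 × 0.03284 = 621.4 m³/day.

621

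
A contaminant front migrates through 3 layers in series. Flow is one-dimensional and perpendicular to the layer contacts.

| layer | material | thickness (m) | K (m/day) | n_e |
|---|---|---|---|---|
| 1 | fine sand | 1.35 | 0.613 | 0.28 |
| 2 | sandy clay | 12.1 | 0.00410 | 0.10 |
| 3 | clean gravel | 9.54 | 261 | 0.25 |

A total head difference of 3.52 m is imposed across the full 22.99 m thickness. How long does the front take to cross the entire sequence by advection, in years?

9.13

With flow normal to the layers, continuity requires the same specific discharge q through every layer.
Σ(b_i/K_i) = 1.35/0.613 + 12.1/0.00410 + 9.54/261 = 2953 d.
q = Δh / Σ(b_i/K_i) = 3.52 / 2953 = 0.001192 m/day.
In each layer the seepage velocity is v_i = q/n_i, so the layer transit time is t_i = b_i·n_i / q:
  layer 1 (fine sand): t_1 = 1.35 × 0.28 / 0.001192 = 317.2 d
  layer 2 (sandy clay): t_2 = 12.1 × 0.10 / 0.001192 = 1015 d
  layer 3 (clean gravel): t_3 = 9.54 × 0.25 / 0.001192 = 2001 d
Total t = Σ t_i = 3334 days = 9.127 years.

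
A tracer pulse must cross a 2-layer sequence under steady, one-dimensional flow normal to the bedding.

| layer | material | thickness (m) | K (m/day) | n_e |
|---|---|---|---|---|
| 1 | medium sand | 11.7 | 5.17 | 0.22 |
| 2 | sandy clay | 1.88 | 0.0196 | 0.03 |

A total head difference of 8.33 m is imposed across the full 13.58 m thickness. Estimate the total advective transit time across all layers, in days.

31.0

With flow normal to the layers, continuity requires the same specific discharge q through every layer.
Σ(b_i/K_i) = 11.7/5.17 + 1.88/0.0196 = 98.18 d.
q = Δh / Σ(b_i/K_i) = 8.33 / 98.18 = 0.08484 m/day.
In each layer the seepage velocity is v_i = q/n_i, so the layer transit time is t_i = b_i·n_i / q:
  layer 1 (medium sand): t_1 = 11.7 × 0.22 / 0.08484 = 30.34 d
  layer 2 (sandy clay): t_2 = 1.88 × 0.03 / 0.08484 = 0.6648 d
Total t = Σ t_i = 31.00 days.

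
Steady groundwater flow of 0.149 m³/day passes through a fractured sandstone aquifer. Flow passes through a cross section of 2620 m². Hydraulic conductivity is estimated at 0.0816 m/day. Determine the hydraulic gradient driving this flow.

From Q = K·A·i, i = Q / (K·A) = 0.149 / (0.08160 × 2620) = 0.0006969.

0.000697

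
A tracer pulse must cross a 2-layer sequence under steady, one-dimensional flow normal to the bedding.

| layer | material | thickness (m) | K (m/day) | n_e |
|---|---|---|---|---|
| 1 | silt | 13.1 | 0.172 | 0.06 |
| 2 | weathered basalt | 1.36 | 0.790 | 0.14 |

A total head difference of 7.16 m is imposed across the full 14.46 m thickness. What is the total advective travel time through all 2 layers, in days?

With flow normal to the layers, continuity requires the same specific discharge q through every layer.
Σ(b_i/K_i) = 13.1/0.172 + 1.36/0.790 = 77.88 d.
q = Δh / Σ(b_i/K_i) = 7.16 / 77.88 = 0.09193 m/day.
In each layer the seepage velocity is v_i = q/n_i, so the layer transit time is t_i = b_i·n_i / q:
  layer 1 (silt): t_1 = 13.1 × 0.06 / 0.09193 = 8.550 d
  layer 2 (weathered basalt): t_2 = 1.36 × 0.14 / 0.09193 = 2.071 d
Total t = Σ t_i = 10.62 days.

10.6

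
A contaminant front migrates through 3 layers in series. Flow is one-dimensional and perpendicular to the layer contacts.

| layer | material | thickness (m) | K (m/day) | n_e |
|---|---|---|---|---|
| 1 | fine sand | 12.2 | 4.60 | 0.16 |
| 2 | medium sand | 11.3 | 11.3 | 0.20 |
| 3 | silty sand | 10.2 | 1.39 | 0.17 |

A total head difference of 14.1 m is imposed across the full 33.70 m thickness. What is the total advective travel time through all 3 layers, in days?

With flow normal to the layers, continuity requires the same specific discharge q through every layer.
Σ(b_i/K_i) = 12.2/4.60 + 11.3/11.3 + 10.2/1.39 = 10.99 d.
q = Δh / Σ(b_i/K_i) = 14.1 / 10.99 = 1.283 m/day.
In each layer the seepage velocity is v_i = q/n_i, so the layer transit time is t_i = b_i·n_i / q:
  layer 1 (fine sand): t_1 = 12.2 × 0.16 / 1.283 = 1.521 d
  layer 2 (medium sand): t_2 = 11.3 × 0.20 / 1.283 = 1.762 d
  layer 3 (silty sand): t_3 = 10.2 × 0.17 / 1.283 = 1.352 d
Total t = Σ t_i = 4.635 days.

4.63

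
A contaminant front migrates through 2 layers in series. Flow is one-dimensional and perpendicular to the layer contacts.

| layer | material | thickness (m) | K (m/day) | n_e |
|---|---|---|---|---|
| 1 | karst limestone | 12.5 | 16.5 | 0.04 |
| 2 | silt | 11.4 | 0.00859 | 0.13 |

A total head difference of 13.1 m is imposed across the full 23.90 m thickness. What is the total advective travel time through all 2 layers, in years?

0.550

With flow normal to the layers, continuity requires the same specific discharge q through every layer.
Σ(b_i/K_i) = 12.5/16.5 + 11.4/0.00859 = 1328 d.
q = Δh / Σ(b_i/K_i) = 13.1 / 1328 = 0.009865 m/day.
In each layer the seepage velocity is v_i = q/n_i, so the layer transit time is t_i = b_i·n_i / q:
  layer 1 (karst limestone): t_1 = 12.5 × 0.04 / 0.009865 = 50.68 d
  layer 2 (silt): t_2 = 11.4 × 0.13 / 0.009865 = 150.2 d
Total t = Σ t_i = 200.9 days = 0.5500 years.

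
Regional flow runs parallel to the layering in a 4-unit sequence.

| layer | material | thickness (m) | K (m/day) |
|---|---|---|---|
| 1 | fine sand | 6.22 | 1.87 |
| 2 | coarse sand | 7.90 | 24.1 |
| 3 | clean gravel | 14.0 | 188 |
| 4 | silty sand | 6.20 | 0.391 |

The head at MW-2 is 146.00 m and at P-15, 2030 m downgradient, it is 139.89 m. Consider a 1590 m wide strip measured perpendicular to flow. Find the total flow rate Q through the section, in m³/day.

13600

Flow is parallel to layering, so each bed carries its own Darcy discharge and the transmissivities add.
Σ(K_i·b_i) = 1.87×6.22 + 24.1×7.90 + 188×14.0 + 0.391×6.20 = 2836 m²/day.
Hydraulic gradient i = (146.00 − 139.89) / 2030 = 6.11 / 2030 = 0.003010.
Q = Σ(K_i·b_i) · W · i = 2836 × 1590 × 0.003010 = 13574 m³/day.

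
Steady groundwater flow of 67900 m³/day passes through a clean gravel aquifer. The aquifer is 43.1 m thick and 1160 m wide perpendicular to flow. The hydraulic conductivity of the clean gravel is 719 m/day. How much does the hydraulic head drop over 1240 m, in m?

2.34

Cross-sectional area A = 1160 × 43.1 = 49996 m².
From Q = K·A·i, i = Q / (K·A) = 67900 / (719.0 × 49996) = 0.001889.
Head loss Δh = i · L = 0.001889 × 1240 = 2.342 m.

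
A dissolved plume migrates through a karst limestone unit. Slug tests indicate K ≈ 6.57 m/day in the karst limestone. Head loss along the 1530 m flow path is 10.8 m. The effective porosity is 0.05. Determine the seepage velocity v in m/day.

Hydraulic gradient i = Δh / L = 10.8 / 1530 = 0.007059.
Darcy flux q = K · i = 6.570 × 0.007059 = 0.04638 m/day.
Seepage velocity v = q / n_e = 0.04638 / 0.05 = 0.9275 m/day.

0.928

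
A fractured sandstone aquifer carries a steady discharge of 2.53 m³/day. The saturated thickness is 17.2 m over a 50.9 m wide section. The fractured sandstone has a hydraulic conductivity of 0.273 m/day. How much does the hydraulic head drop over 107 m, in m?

1.13

Cross-sectional area A = 50.9 × 17.2 = 875.5 m².
From Q = K·A·i, i = Q / (K·A) = 2.53 / (0.2730 × 875.5) = 0.01059.
Head loss Δh = i · L = 0.01059 × 107 = 1.133 m.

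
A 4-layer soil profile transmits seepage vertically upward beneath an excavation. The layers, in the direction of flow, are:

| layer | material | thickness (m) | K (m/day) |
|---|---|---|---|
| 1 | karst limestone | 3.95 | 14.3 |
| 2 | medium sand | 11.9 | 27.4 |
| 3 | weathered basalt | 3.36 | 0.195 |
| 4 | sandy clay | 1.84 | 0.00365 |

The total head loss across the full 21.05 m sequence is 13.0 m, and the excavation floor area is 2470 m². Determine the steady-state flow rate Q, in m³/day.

61.5

Flow is perpendicular to layering, so the layers act in series and the equivalent K is the thickness-weighted harmonic mean.
Total thickness L = 3.95 + 11.9 + 3.36 + 1.84 = 21.05 m.
Σ(b_i/K_i) = 3.95/14.3 + 11.9/27.4 + 3.36/0.195 + 1.84/0.00365 = 522.1 d.
K_eq = L / Σ(b_i/K_i) = 21.05 / 522.1 = 0.04032 m/day.
Q = K_eq · A · (Δh/L) = 0.04032 × 2470 × (13.0/21.05) = 61.51 m³/day.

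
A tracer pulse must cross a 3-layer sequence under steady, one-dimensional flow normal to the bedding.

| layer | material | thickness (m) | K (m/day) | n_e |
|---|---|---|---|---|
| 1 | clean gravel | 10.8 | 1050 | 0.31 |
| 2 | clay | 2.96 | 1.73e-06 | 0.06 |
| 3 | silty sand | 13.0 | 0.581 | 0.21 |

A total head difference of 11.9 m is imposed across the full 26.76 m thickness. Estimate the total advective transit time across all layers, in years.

With flow normal to the layers, continuity requires the same specific discharge q through every layer.
Σ(b_i/K_i) = 10.8/1050 + 2.96/1.73e-06 + 13.0/0.581 = 1.711e+06 d.
q = Δh / Σ(b_i/K_i) = 11.9 / 1.711e+06 = 6.955e-06 m/day.
In each layer the seepage velocity is v_i = q/n_i, so the layer transit time is t_i = b_i·n_i / q:
  layer 1 (clean gravel): t_1 = 10.8 × 0.31 / 6.955e-06 = 4.814e+05 d
  layer 2 (clay): t_2 = 2.96 × 0.06 / 6.955e-06 = 25536 d
  layer 3 (silty sand): t_3 = 13.0 × 0.21 / 6.955e-06 = 3.925e+05 d
Total t = Σ t_i = 8.994e+05 days = 2463 years.

2460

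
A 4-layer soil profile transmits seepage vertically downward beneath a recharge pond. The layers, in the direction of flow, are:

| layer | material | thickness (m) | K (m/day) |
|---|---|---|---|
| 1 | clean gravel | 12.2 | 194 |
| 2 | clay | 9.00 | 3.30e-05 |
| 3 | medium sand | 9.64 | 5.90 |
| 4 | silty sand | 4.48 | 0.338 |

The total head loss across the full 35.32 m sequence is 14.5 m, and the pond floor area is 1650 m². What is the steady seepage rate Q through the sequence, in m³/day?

Flow is perpendicular to layering, so the layers act in series and the equivalent K is the thickness-weighted harmonic mean.
Total thickness L = 12.2 + 9.00 + 9.64 + 4.48 = 35.32 m.
Σ(b_i/K_i) = 12.2/194 + 9.00/3.30e-05 + 9.64/5.90 + 4.48/0.338 = 2.727e+05 d.
K_eq = L / Σ(b_i/K_i) = 35.32 / 2.727e+05 = 0.0001295 m/day.
Q = K_eq · A · (Δh/L) = 0.0001295 × 1650 × (14.5/35.32) = 0.08772 m³/day.

0.0877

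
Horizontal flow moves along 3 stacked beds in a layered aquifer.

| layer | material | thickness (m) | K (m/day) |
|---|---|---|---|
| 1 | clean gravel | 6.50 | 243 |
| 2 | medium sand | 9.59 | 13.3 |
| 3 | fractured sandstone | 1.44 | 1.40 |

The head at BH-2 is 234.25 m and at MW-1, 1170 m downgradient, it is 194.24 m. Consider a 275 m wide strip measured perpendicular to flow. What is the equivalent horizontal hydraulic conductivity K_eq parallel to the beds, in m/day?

97.5

Flow is parallel to layering, so each bed carries its own Darcy discharge and the transmissivities add.
Σ(K_i·b_i) = 243×6.50 + 13.3×9.59 + 1.40×1.44 = 1709 m²/day.
Total thickness b = 17.53 m, so K_eq = Σ(K_i·b_i)/b = 97.49 m/day.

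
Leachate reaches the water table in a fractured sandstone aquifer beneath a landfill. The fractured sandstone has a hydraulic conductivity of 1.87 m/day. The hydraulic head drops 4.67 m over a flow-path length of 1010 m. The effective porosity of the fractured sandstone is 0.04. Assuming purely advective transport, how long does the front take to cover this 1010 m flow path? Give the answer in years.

12.8

Hydraulic gradient i = Δh / L = 4.67 / 1010 = 0.004624.
Darcy flux q = K · i = 1.870 × 0.004624 = 0.008646 m/day.
Seepage velocity v = q / n_e = 0.008646 / 0.04 = 0.2162 m/day.
Travel time t = L / v = 1010 / 0.2162 = 4672 days = 12.79 years.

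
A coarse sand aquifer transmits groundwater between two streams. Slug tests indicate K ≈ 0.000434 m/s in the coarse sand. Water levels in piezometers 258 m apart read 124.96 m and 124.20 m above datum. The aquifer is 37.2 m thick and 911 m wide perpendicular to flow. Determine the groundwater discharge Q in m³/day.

Convert K: 0.000434 m/s × 86400 = 37.50 m/day.
Cross-sectional area A = 911 × 37.2 = 33889 m².
Hydraulic gradient i = (124.96 − 124.20) / 258 = 0.76 / 258 = 0.002946.
Darcy's law: Q = K · A · i = 37.50 × 33889 × 0.002946 = 3743 m³/day.

3740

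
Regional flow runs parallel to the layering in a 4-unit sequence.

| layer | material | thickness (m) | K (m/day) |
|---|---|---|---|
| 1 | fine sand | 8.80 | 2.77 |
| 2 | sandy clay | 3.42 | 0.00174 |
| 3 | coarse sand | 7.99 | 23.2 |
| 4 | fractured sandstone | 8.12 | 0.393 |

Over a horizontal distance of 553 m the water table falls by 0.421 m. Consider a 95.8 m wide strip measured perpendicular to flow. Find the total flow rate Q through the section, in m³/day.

Flow is parallel to layering, so each bed carries its own Darcy discharge and the transmissivities add.
Σ(K_i·b_i) = 2.77×8.80 + 0.00174×3.42 + 23.2×7.99 + 0.393×8.12 = 212.9 m²/day.
Hydraulic gradient i = Δh / L = 0.421 / 553 = 0.0007613.
Q = Σ(K_i·b_i) · W · i = 212.9 × 95.8 × 0.0007613 = 15.53 m³/day.

15.5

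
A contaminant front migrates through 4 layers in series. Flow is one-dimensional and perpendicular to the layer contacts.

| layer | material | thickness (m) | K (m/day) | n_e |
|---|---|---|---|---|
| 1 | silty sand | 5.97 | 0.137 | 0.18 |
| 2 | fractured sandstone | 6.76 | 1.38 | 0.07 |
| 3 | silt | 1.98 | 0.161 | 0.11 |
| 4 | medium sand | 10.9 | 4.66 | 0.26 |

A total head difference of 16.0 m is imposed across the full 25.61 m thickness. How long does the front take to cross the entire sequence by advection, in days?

18.1

With flow normal to the layers, continuity requires the same specific discharge q through every layer.
Σ(b_i/K_i) = 5.97/0.137 + 6.76/1.38 + 1.98/0.161 + 10.9/4.66 = 63.11 d.
q = Δh / Σ(b_i/K_i) = 16.0 / 63.11 = 0.2535 m/day.
In each layer the seepage velocity is v_i = q/n_i, so the layer transit time is t_i = b_i·n_i / q:
  layer 1 (silty sand): t_1 = 5.97 × 0.18 / 0.2535 = 4.239 d
  layer 2 (fractured sandstone): t_2 = 6.76 × 0.07 / 0.2535 = 1.867 d
  layer 3 (silt): t_3 = 1.98 × 0.11 / 0.2535 = 0.8591 d
  layer 4 (medium sand): t_4 = 10.9 × 0.26 / 0.2535 = 11.18 d
Total t = Σ t_i = 18.14 days.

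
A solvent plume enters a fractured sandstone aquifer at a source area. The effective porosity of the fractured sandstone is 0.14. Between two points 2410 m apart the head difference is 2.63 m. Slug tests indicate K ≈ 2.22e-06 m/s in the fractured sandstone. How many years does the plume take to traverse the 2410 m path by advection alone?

Convert K: 2.22e-06 m/s × 86400 = 0.1918 m/day.
Hydraulic gradient i = Δh / L = 2.63 / 2410 = 0.001091.
Darcy flux q = K · i = 0.1918 × 0.001091 = 0.0002093 m/day.
Seepage velocity v = q / n_e = 0.0002093 / 0.14 = 0.001495 m/day.
Travel time t = L / v = 2410 / 0.001495 = 1.612e+06 days = 4413 years.

4410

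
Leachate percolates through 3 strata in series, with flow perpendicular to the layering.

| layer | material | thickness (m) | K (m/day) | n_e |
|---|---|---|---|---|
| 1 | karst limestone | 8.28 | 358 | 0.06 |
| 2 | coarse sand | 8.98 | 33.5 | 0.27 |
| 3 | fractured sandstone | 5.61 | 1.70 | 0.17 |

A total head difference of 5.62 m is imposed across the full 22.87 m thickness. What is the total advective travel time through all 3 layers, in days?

With flow normal to the layers, continuity requires the same specific discharge q through every layer.
Σ(b_i/K_i) = 8.28/358 + 8.98/33.5 + 5.61/1.70 = 3.591 d.
q = Δh / Σ(b_i/K_i) = 5.62 / 3.591 = 1.565 m/day.
In each layer the seepage velocity is v_i = q/n_i, so the layer transit time is t_i = b_i·n_i / q:
  layer 1 (karst limestone): t_1 = 8.28 × 0.06 / 1.565 = 0.3175 d
  layer 2 (coarse sand): t_2 = 8.98 × 0.27 / 1.565 = 1.549 d
  layer 3 (fractured sandstone): t_3 = 5.61 × 0.17 / 1.565 = 0.6094 d
Total t = Σ t_i = 2.476 days.

2.48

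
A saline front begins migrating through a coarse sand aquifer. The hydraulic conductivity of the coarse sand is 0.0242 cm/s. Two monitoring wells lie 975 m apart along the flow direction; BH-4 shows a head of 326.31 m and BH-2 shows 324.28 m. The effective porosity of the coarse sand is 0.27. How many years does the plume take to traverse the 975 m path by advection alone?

Convert K: 0.0242 cm/s × 864 = 20.91 m/day.
Hydraulic gradient i = (326.31 − 324.28) / 975 = 2.03 / 975 = 0.002082.
Darcy flux q = K · i = 20.91 × 0.002082 = 0.04353 m/day.
Seepage velocity v = q / n_e = 0.04353 / 0.27 = 0.1612 m/day.
Travel time t = L / v = 975 / 0.1612 = 6047 days = 16.56 years.

16.6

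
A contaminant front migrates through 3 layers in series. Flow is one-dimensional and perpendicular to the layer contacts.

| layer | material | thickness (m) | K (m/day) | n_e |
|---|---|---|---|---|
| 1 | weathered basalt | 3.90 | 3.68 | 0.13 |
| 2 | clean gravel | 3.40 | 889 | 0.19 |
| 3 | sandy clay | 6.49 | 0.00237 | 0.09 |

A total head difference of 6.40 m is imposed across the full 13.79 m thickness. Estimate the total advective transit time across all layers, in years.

2.04

With flow normal to the layers, continuity requires the same specific discharge q through every layer.
Σ(b_i/K_i) = 3.90/3.68 + 3.40/889 + 6.49/0.00237 = 2739 d.
q = Δh / Σ(b_i/K_i) = 6.40 / 2739 = 0.002336 m/day.
In each layer the seepage velocity is v_i = q/n_i, so the layer transit time is t_i = b_i·n_i / q:
  layer 1 (weathered basalt): t_1 = 3.90 × 0.13 / 0.002336 = 217.0 d
  layer 2 (clean gravel): t_2 = 3.40 × 0.19 / 0.002336 = 276.5 d
  layer 3 (sandy clay): t_3 = 6.49 × 0.09 / 0.002336 = 250.0 d
Total t = Σ t_i = 743.5 days = 2.036 years.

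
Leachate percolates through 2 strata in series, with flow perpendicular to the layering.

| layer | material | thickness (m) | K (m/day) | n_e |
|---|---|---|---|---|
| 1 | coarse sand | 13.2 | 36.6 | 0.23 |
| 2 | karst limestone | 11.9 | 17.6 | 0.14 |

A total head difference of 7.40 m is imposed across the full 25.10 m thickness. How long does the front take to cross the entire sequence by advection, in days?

0.659

With flow normal to the layers, continuity requires the same specific discharge q through every layer.
Σ(b_i/K_i) = 13.2/36.6 + 11.9/17.6 = 1.037 d.
q = Δh / Σ(b_i/K_i) = 7.40 / 1.037 = 7.137 m/day.
In each layer the seepage velocity is v_i = q/n_i, so the layer transit time is t_i = b_i·n_i / q:
  layer 1 (coarse sand): t_1 = 13.2 × 0.23 / 7.137 = 0.4254 d
  layer 2 (karst limestone): t_2 = 11.9 × 0.14 / 7.137 = 0.2334 d
Total t = Σ t_i = 0.6588 days.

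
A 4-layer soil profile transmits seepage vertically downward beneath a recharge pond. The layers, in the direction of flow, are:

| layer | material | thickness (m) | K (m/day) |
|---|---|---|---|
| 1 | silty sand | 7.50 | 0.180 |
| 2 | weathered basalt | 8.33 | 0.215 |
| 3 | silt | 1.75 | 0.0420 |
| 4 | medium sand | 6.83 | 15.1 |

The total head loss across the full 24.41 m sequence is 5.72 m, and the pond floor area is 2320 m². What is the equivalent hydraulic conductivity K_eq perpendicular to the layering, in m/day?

0.199

Flow is perpendicular to layering, so the layers act in series and the equivalent K is the thickness-weighted harmonic mean.
Total thickness L = 7.50 + 8.33 + 1.75 + 6.83 = 24.41 m.
Σ(b_i/K_i) = 7.50/0.180 + 8.33/0.215 + 1.75/0.0420 + 6.83/15.1 = 122.5 d.
K_eq = L / Σ(b_i/K_i) = 24.41 / 122.5 = 0.1992 m/day.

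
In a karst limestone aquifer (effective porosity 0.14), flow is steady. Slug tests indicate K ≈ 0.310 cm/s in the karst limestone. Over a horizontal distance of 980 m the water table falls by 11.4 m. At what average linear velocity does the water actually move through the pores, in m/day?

Convert K: 0.310 cm/s × 864 = 267.8 m/day.
Hydraulic gradient i = Δh / L = 11.4 / 980 = 0.01163.
Darcy flux q = K · i = 267.8 × 0.01163 = 3.116 m/day.
Seepage velocity v = q / n_e = 3.116 / 0.14 = 22.25 m/day.

22.3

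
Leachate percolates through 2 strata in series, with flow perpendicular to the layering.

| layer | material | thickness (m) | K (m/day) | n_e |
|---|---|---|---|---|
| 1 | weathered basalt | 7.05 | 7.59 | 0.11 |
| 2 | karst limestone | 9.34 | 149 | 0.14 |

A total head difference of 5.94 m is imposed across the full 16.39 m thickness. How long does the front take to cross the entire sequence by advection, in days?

0.348

With flow normal to the layers, continuity requires the same specific discharge q through every layer.
Σ(b_i/K_i) = 7.05/7.59 + 9.34/149 = 0.9915 d.
q = Δh / Σ(b_i/K_i) = 5.94 / 0.9915 = 5.991 m/day.
In each layer the seepage velocity is v_i = q/n_i, so the layer transit time is t_i = b_i·n_i / q:
  layer 1 (weathered basalt): t_1 = 7.05 × 0.11 / 5.991 = 0.1295 d
  layer 2 (karst limestone): t_2 = 9.34 × 0.14 / 5.991 = 0.2183 d
Total t = Σ t_i = 0.3477 days.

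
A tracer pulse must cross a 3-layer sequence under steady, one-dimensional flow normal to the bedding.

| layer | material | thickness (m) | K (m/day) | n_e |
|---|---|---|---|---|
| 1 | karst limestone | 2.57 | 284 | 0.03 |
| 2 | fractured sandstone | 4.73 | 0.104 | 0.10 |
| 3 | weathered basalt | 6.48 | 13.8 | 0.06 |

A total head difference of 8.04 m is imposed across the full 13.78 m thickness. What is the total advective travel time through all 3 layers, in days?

5.37

With flow normal to the layers, continuity requires the same specific discharge q through every layer.
Σ(b_i/K_i) = 2.57/284 + 4.73/0.104 + 6.48/13.8 = 45.96 d.
q = Δh / Σ(b_i/K_i) = 8.04 / 45.96 = 0.1749 m/day.
In each layer the seepage velocity is v_i = q/n_i, so the layer transit time is t_i = b_i·n_i / q:
  layer 1 (karst limestone): t_1 = 2.57 × 0.03 / 0.1749 = 0.4407 d
  layer 2 (fractured sandstone): t_2 = 4.73 × 0.10 / 0.1749 = 2.704 d
  layer 3 (weathered basalt): t_3 = 6.48 × 0.06 / 0.1749 = 2.223 d
Total t = Σ t_i = 5.367 days.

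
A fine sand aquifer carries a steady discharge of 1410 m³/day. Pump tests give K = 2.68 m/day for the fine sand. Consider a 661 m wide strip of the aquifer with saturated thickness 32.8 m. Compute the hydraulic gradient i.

0.0243

Cross-sectional area A = 661 × 32.8 = 21681 m².
From Q = K·A·i, i = Q / (K·A) = 1410 / (2.680 × 21681) = 0.02427.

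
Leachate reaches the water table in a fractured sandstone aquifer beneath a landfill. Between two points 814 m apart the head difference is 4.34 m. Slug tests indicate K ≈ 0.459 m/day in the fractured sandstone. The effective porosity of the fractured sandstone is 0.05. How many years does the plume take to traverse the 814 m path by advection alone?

45.5

Hydraulic gradient i = Δh / L = 4.34 / 814 = 0.005332.
Darcy flux q = K · i = 0.4590 × 0.005332 = 0.002447 m/day.
Seepage velocity v = q / n_e = 0.002447 / 0.05 = 0.04894 m/day.
Travel time t = L / v = 814 / 0.04894 = 16631 days = 45.53 years.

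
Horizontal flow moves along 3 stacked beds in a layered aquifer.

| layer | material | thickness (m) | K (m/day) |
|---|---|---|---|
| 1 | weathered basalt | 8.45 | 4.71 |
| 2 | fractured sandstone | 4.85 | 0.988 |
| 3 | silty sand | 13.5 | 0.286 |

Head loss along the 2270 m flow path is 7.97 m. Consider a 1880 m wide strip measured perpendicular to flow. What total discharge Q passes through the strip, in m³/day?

Flow is parallel to layering, so each bed carries its own Darcy discharge and the transmissivities add.
Σ(K_i·b_i) = 4.71×8.45 + 0.988×4.85 + 0.286×13.5 = 48.45 m²/day.
Hydraulic gradient i = Δh / L = 7.97 / 2270 = 0.003511.
Q = Σ(K_i·b_i) · W · i = 48.45 × 1880 × 0.003511 = 319.8 m³/day.

320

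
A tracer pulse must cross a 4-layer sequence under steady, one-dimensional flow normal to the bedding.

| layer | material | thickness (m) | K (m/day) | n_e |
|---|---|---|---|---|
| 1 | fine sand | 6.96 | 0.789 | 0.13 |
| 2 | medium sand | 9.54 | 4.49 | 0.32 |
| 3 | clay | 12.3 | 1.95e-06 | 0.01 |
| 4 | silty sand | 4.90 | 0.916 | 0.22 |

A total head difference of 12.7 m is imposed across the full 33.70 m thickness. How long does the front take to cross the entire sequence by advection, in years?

7010

With flow normal to the layers, continuity requires the same specific discharge q through every layer.
Σ(b_i/K_i) = 6.96/0.789 + 9.54/4.49 + 12.3/1.95e-06 + 4.90/0.916 = 6.308e+06 d.
q = Δh / Σ(b_i/K_i) = 12.7 / 6.308e+06 = 2.013e-06 m/day.
In each layer the seepage velocity is v_i = q/n_i, so the layer transit time is t_i = b_i·n_i / q:
  layer 1 (fine sand): t_1 = 6.96 × 0.13 / 2.013e-06 = 4.494e+05 d
  layer 2 (medium sand): t_2 = 9.54 × 0.32 / 2.013e-06 = 1.516e+06 d
  layer 3 (clay): t_3 = 12.3 × 0.01 / 2.013e-06 = 61090 d
  layer 4 (silty sand): t_4 = 4.90 × 0.22 / 2.013e-06 = 5.354e+05 d
Total t = Σ t_i = 2.562e+06 days = 7015 years.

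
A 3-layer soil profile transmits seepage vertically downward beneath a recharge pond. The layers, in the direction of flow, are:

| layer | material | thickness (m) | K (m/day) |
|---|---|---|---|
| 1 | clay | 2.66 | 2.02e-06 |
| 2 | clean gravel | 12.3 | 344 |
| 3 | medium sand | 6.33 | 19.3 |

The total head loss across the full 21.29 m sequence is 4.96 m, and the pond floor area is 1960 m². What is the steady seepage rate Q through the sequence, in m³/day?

Flow is perpendicular to layering, so the layers act in series and the equivalent K is the thickness-weighted harmonic mean.
Total thickness L = 2.66 + 12.3 + 6.33 = 21.29 m.
Σ(b_i/K_i) = 2.66/2.02e-06 + 12.3/344 + 6.33/19.3 = 1.317e+06 d.
K_eq = L / Σ(b_i/K_i) = 21.29 / 1.317e+06 = 1.617e-05 m/day.
Q = K_eq · A · (Δh/L) = 1.617e-05 × 1960 × (4.96/21.29) = 0.007383 m³/day.

0.00738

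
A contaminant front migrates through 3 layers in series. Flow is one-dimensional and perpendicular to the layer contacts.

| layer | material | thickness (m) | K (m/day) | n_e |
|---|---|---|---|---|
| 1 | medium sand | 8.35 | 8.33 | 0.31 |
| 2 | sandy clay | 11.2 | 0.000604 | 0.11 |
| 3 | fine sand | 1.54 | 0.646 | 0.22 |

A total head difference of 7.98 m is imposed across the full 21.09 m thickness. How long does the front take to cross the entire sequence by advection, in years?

26.5

With flow normal to the layers, continuity requires the same specific discharge q through every layer.
Σ(b_i/K_i) = 8.35/8.33 + 11.2/0.000604 + 1.54/0.646 = 18546 d.
q = Δh / Σ(b_i/K_i) = 7.98 / 18546 = 0.0004303 m/day.
In each layer the seepage velocity is v_i = q/n_i, so the layer transit time is t_i = b_i·n_i / q:
  layer 1 (medium sand): t_1 = 8.35 × 0.31 / 0.0004303 = 6016 d
  layer 2 (sandy clay): t_2 = 11.2 × 0.11 / 0.0004303 = 2863 d
  layer 3 (fine sand): t_3 = 1.54 × 0.22 / 0.0004303 = 787.4 d
Total t = Σ t_i = 9667 days = 26.47 years.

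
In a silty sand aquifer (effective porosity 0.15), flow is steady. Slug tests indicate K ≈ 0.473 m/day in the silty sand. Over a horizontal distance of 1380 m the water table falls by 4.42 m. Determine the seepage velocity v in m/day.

Hydraulic gradient i = Δh / L = 4.42 / 1380 = 0.003203.
Darcy flux q = K · i = 0.4730 × 0.003203 = 0.001515 m/day.
Seepage velocity v = q / n_e = 0.001515 / 0.15 = 0.01010 m/day.

0.0101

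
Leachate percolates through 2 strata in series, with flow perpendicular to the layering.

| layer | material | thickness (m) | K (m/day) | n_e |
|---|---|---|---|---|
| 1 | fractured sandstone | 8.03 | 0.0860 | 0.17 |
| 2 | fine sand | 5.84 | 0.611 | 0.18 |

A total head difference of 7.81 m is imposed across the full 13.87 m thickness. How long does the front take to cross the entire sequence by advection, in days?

With flow normal to the layers, continuity requires the same specific discharge q through every layer.
Σ(b_i/K_i) = 8.03/0.0860 + 5.84/0.611 = 102.9 d.
q = Δh / Σ(b_i/K_i) = 7.81 / 102.9 = 0.07588 m/day.
In each layer the seepage velocity is v_i = q/n_i, so the layer transit time is t_i = b_i·n_i / q:
  layer 1 (fractured sandstone): t_1 = 8.03 × 0.17 / 0.07588 = 17.99 d
  layer 2 (fine sand): t_2 = 5.84 × 0.18 / 0.07588 = 13.85 d
Total t = Σ t_i = 31.85 days.

31.8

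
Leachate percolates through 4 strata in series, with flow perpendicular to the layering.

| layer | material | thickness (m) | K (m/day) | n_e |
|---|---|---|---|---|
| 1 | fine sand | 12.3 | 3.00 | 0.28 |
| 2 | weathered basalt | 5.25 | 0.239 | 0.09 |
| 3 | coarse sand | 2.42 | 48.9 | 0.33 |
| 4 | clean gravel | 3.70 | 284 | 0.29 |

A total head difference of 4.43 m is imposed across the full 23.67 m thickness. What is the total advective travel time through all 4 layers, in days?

With flow normal to the layers, continuity requires the same specific discharge q through every layer.
Σ(b_i/K_i) = 12.3/3.00 + 5.25/0.239 + 2.42/48.9 + 3.70/284 = 26.13 d.
q = Δh / Σ(b_i/K_i) = 4.43 / 26.13 = 0.1695 m/day.
In each layer the seepage velocity is v_i = q/n_i, so the layer transit time is t_i = b_i·n_i / q:
  layer 1 (fine sand): t_1 = 12.3 × 0.28 / 0.1695 = 20.31 d
  layer 2 (weathered basalt): t_2 = 5.25 × 0.09 / 0.1695 = 2.787 d
  layer 3 (coarse sand): t_3 = 2.42 × 0.33 / 0.1695 = 4.710 d
  layer 4 (clean gravel): t_4 = 3.70 × 0.29 / 0.1695 = 6.329 d
Total t = Σ t_i = 34.14 days.

34.1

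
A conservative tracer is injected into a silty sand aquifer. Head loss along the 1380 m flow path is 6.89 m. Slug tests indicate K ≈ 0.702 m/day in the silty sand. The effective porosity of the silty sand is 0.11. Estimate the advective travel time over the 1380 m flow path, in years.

Hydraulic gradient i = Δh / L = 6.89 / 1380 = 0.004993.
Darcy flux q = K · i = 0.7020 × 0.004993 = 0.003505 m/day.
Seepage velocity v = q / n_e = 0.003505 / 0.11 = 0.03186 m/day.
Travel time t = L / v = 1380 / 0.03186 = 43311 days = 118.6 years.

119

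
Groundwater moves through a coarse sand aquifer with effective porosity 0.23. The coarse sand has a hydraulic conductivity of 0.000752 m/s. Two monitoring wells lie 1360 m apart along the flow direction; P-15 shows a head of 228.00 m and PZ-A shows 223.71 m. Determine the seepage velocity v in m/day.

Convert K: 0.000752 m/s × 86400 = 64.97 m/day.
Hydraulic gradient i = (228.00 − 223.71) / 1360 = 4.29 / 1360 = 0.003154.
Darcy flux q = K · i = 64.97 × 0.003154 = 0.2050 m/day.
Seepage velocity v = q / n_e = 0.2050 / 0.23 = 0.8911 m/day.

0.891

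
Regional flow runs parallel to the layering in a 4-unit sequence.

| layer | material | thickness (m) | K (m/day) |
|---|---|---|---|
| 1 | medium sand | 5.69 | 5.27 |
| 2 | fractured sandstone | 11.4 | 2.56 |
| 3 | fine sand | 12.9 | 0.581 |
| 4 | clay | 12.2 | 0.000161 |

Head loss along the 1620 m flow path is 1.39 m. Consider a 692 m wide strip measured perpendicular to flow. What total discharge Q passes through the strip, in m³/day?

39.6

Flow is parallel to layering, so each bed carries its own Darcy discharge and the transmissivities add.
Σ(K_i·b_i) = 5.27×5.69 + 2.56×11.4 + 0.581×12.9 + 0.000161×12.2 = 66.67 m²/day.
Hydraulic gradient i = Δh / L = 1.39 / 1620 = 0.0008580.
Q = Σ(K_i·b_i) · W · i = 66.67 × 692 × 0.0008580 = 39.58 m³/day.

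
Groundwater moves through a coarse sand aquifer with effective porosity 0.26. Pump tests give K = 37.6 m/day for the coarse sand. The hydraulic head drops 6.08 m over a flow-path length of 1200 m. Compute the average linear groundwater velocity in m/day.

Hydraulic gradient i = Δh / L = 6.08 / 1200 = 0.005067.
Darcy flux q = K · i = 37.60 × 0.005067 = 0.1905 m/day.
Seepage velocity v = q / n_e = 0.1905 / 0.26 = 0.7327 m/day.

0.733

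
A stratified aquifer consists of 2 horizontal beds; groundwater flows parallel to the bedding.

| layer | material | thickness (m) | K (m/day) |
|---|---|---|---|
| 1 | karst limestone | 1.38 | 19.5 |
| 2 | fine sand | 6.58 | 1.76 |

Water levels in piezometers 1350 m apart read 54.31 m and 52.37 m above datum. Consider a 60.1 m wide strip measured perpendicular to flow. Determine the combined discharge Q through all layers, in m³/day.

Flow is parallel to layering, so each bed carries its own Darcy discharge and the transmissivities add.
Σ(K_i·b_i) = 19.5×1.38 + 1.76×6.58 = 38.49 m²/day.
Hydraulic gradient i = (54.31 − 52.37) / 1350 = 1.94 / 1350 = 0.001437.
Q = Σ(K_i·b_i) · W · i = 38.49 × 60.1 × 0.001437 = 3.324 m³/day.

3.32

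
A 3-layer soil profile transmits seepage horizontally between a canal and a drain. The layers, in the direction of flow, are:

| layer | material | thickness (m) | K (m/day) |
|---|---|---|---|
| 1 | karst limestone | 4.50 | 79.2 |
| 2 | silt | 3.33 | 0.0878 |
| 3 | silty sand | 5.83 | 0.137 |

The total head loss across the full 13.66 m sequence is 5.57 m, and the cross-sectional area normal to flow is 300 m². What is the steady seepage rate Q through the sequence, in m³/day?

Flow is perpendicular to layering, so the layers act in series and the equivalent K is the thickness-weighted harmonic mean.
Total thickness L = 4.50 + 3.33 + 5.83 = 13.66 m.
Σ(b_i/K_i) = 4.50/79.2 + 3.33/0.0878 + 5.83/0.137 = 80.54 d.
K_eq = L / Σ(b_i/K_i) = 13.66 / 80.54 = 0.1696 m/day.
Q = K_eq · A · (Δh/L) = 0.1696 × 300 × (5.57/13.66) = 20.75 m³/day.

20.7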